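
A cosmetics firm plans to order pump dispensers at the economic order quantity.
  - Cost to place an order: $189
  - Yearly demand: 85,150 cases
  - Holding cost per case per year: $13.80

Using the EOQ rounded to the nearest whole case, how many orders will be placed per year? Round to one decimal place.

Q* = √(2·D·S / H) = √(2·85,150·189 / 13.8) = √2,332,369.6 ≈ 1,527.21 → Q = 1,527
Orders per year = D/Q = 85,150 / 1,527 = 55.763

55.8 orders per year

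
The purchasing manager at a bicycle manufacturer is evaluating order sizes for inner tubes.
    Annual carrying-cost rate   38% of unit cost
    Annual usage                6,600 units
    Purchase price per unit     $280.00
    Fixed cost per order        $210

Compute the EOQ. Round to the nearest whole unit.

Holding cost per unit per year: H = 38% × $280 = $106.4000
2DS/H = 2·6,600·210/106.4 = 26,052.63
EOQ = √26,052.63 ≈ 161.41

161 units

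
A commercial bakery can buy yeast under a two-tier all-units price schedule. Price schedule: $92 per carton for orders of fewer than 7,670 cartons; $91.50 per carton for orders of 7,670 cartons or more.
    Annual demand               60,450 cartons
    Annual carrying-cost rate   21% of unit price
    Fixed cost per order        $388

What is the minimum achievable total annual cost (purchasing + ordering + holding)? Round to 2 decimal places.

$5,591,504.58

H₁ = 21%×$92 = $19.3200;  H₂ = 21%×$91.50 = $19.2150
EOQ₁ = √(2×60,450×388/19.3200) = 1,558.21  (< 7,670, feasible at tier 1)
EOQ₂ = √(2×60,450×388/19.2150) = 1,562.46  (< 7,670 → use Q = 7,670 at tier-2 price)
TC(tier 1 (EOQ₁), Q≈1,558.2) = $5,591,504.58
TC(tier 2, Q≈7,670.0) = $5,607,922.49
Minimum at tier 1 (EOQ₁): $5,591,504.58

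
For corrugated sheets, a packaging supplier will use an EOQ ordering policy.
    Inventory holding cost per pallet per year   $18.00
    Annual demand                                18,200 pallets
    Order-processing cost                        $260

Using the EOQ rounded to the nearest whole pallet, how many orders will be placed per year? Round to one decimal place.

EOQ = √(2DS/H) = √(2 × 18,200 × 260 / 18)
    = √(525,777.78) ≈ 725.11 → Q = 725
N = D/Q = 18,200/725 ≈ 25.103 orders/yr

25.1 orders per year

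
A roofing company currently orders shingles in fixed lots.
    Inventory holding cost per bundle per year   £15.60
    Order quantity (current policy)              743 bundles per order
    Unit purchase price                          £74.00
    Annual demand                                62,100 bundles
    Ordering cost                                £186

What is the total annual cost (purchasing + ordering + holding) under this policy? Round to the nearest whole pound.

£4,616,741

Ordering: D/Q × S = 62,100/743 × £186 = £15,545.90
Holding:  Q/2 × H = 743/2 × £15.6 = £5,795.40
Purchase cost = D·C = 62,100 × 74 = £4,595,400.00
Total = £15,545.90 + £5,795.40 + £4,595,400.00 = £4,616,741.30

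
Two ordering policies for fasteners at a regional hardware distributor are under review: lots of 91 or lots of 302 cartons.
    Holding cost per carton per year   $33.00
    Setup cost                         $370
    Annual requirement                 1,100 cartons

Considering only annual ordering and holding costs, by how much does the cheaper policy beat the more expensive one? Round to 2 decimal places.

$356.65

For each Q, cost = (D/Q)·S + (Q/2)·H.
TC(91) = (1,100/91)×370 + (91/2)×33 = $5,974.03
TC(302) = (1,100/302)×370 + (302/2)×33 = $6,330.68
|ΔTC| = |$5,974.03 − $6,330.68| = $356.65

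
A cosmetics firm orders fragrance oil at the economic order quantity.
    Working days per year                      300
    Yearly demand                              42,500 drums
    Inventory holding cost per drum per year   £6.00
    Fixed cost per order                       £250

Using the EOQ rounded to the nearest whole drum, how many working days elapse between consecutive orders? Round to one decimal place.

13.3 days

2DS/H = 2·42,500·250/6 = 3,541,666.67
EOQ = √3,541,666.67 ≈ 1,881.93 → Q = 1,882 drums
Cycle time = (working days × Q)/D = (300 × 1,882) / 42,500 = 13.285 days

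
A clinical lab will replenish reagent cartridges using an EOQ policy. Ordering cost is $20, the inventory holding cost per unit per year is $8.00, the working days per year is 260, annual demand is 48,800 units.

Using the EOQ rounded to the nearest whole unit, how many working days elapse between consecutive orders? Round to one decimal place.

2.6 days

Optimal lot size Q* = (2 × 48,800 × $20 / $8)^½ ≈ 493.96 → Q = 494 units
Days between orders = 260 / (D/Q) = 260 / 98.785 ≈ 2.632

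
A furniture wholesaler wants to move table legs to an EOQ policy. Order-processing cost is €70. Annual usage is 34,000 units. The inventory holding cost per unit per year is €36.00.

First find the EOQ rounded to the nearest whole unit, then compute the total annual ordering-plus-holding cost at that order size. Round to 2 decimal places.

€13,090.46

EOQ = √(2DS/H) = √(2 × 34,000 × 70 / 36)
    = √(132,222.22) ≈ 363.62 → Q = 364 units
Orders/yr = 34,000/364 = 93.407; ordering cost = 93.407 × €70 = €6,538.46
Average inventory = 364/2 = 182; holding cost = 182 × €36 = €6,552.00
Total = €6,538.46 + €6,552.00 = €13,090.46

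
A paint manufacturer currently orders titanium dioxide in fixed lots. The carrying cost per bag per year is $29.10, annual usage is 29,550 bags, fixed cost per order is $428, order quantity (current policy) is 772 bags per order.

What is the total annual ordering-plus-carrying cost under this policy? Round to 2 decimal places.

$27,615.24

Annual ordering cost = (D/Q)·S = (29,550/772) × 428 = $16,382.64
Annual holding cost  = (Q/2)·H = (772/2) × 29.1 = $11,232.60
Total = $16,382.64 + $11,232.60 = $27,615.24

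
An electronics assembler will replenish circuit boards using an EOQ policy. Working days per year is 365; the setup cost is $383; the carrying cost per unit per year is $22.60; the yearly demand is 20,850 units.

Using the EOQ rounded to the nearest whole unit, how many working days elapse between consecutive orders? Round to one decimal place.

2DS/H = 2·20,850·383/22.6 = 706,685.84
EOQ = √706,685.84 ≈ 840.65 → Q = 841 units
Cycle time = (working days × Q)/D = (365 × 841) / 20,850 = 14.723 days

14.7 days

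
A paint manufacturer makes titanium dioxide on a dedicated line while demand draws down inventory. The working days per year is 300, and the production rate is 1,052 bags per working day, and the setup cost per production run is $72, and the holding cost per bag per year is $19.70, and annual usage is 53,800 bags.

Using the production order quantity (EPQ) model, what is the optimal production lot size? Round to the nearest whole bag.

689 bags

d = 53,800/300 = 179.3333 bags/day;  effective holding cost H(1 − d/p) = 19.7·(1 − 179.3333/1052) = 16.34176
Q* = √(2DS / H_eff) = √(2·53,800·72 / 16.34176) ≈ 688.53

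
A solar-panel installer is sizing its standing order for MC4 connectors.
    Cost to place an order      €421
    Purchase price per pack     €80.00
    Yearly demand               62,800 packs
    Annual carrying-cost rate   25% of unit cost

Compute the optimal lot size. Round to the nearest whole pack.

1,626 packs

Carrying cost H = €80 × 25% = €20.0000/pack/yr
2DS/H = 2·62,800·421/20 = 2,643,880.00
EOQ = √2,643,880.00 ≈ 1,626.00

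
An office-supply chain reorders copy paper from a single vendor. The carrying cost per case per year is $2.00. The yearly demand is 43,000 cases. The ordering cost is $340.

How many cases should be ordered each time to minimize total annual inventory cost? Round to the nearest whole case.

3,824 cases

2DS/H = 2·43,000·340/2 = 14,620,000.00
EOQ = √14,620,000.00 ≈ 3,823.61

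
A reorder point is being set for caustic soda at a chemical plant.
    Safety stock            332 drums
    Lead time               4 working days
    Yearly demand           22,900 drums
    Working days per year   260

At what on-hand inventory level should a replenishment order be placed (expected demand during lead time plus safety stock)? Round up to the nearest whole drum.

Daily demand d = 22,900 / 260 = 88.077 drums/day
Demand during lead time = 88.077 × 4 = 352.31
Reorder point = 352.31 + 332 = 684.31 → round up

685 drums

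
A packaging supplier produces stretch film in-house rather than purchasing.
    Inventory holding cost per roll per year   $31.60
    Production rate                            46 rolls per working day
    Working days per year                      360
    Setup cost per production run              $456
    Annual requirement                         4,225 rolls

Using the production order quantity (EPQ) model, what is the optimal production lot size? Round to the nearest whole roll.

405 rolls

d = 4,225/360 = 11.7361 rolls/day;  effective holding cost H(1 − d/p) = 31.6·(1 − 11.7361/46) = 23.53780
Q* = √(2DS / H_eff) = √(2·4,225·456 / 23.53780) ≈ 404.60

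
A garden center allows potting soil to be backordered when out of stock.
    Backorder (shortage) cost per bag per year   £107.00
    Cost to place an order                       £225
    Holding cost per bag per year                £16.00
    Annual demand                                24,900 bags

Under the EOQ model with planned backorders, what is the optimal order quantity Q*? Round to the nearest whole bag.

897 bags

Q* = √(2DS/H) · √((H + b)/b)
   = √(2 × 24,900 × 225 / 16) · √((16 + 107) / 107)
   = 836.847 × 1.0722 ≈ 897.24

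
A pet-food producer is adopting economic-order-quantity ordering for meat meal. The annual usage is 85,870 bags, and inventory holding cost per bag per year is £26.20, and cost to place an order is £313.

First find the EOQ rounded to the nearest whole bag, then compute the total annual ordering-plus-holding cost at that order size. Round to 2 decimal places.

£37,528.27

2DS/H = 2·85,870·313/26.2 = 2,051,703.05
EOQ = √2,051,703.05 ≈ 1,432.38 → Q = 1,432 bags
Orders/yr = 85,870/1,432 = 59.965; ordering cost = 59.965 × £313 = £18,769.07
Average inventory = 1,432/2 = 716; holding cost = 716 × £26.2 = £18,759.20
Total = £18,769.07 + £18,759.20 = £37,528.27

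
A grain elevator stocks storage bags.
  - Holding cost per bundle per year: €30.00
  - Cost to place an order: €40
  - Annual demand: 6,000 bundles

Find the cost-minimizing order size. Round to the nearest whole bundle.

126 bundles

Q* = √(2·D·S / H) = √(2·6,000·40 / 30) = √16,000.0 ≈ 126.49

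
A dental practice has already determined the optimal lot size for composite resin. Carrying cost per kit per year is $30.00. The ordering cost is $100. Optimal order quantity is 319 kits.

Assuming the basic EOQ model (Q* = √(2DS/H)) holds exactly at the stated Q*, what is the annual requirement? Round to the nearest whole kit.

15,264 kits per year

EOQ relation: Q² = 2DS/H, so rearrange for the unknown.
D = Q²H / (2S) = 319² × 30 / (2 × 100) = 15,264.15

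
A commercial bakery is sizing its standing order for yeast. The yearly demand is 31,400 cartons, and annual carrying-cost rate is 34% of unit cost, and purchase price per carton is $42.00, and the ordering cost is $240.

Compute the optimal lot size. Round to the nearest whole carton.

Carrying cost H = $42 × 34% = $14.2800/carton/yr
Q* = √(2·D·S / H) = √(2·31,400·240 / 14.28) = √1,055,462.2 ≈ 1,027.36

1,027 cartons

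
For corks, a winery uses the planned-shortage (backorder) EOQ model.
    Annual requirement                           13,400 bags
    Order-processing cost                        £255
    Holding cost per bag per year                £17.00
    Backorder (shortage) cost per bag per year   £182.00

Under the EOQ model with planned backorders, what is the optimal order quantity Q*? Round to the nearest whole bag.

663 bags

Q* = √(2DS/H) · √((H + b)/b)
   = √(2 × 13,400 × 255 / 17) · √((17 + 182) / 182)
   = 634.035 × 1.0457 ≈ 662.99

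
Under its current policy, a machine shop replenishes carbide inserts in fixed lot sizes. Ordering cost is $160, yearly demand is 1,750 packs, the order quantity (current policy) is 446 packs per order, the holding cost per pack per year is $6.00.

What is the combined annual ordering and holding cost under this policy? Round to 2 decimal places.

$1,965.80

Orders/yr = 1,750/446 = 3.924; ordering cost = 3.924 × $160 = $627.80
Average inventory = 446/2 = 223; holding cost = 223 × $6 = $1,338.00
Total = $627.80 + $1,338.00 = $1,965.80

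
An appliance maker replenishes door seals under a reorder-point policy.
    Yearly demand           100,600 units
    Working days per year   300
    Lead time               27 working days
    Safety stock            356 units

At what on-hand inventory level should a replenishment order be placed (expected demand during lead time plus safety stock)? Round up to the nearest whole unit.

Daily demand d = 100,600 / 300 = 335.333 units/day
Demand during lead time = 335.333 × 27 = 9,054.00
Reorder point = 9,054.00 + 356 = 9,410.00 → round up

9,410 units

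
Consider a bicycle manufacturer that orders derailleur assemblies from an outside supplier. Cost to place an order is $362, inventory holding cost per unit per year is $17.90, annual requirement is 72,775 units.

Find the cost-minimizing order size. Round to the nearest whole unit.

1,716 units

2DS/H = 2·72,775·362/17.9 = 2,943,525.14
EOQ = √2,943,525.14 ≈ 1,715.67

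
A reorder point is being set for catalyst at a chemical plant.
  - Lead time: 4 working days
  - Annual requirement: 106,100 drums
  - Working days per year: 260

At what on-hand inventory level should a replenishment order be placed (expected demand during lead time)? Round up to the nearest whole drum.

1,633 drums

Daily demand d = 106,100 / 260 = 408.077 drums/day
Demand during lead time = 408.077 × 4 = 1,632.31
Reorder point = 1,632.31 → round up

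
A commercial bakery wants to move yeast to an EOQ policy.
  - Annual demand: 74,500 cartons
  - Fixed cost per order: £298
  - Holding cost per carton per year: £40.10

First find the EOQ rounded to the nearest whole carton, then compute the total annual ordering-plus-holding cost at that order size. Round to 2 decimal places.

Optimal lot size Q* = (2 × 74,500 × £298 / £40.1)^½ ≈ 1,052.27 → Q = 1,052 cartons
Annual ordering cost = (D/Q)·S = (74,500/1,052) × 298 = £21,103.61
Annual holding cost  = (Q/2)·H = (1,052/2) × 40.1 = £21,092.60
Total = £21,103.61 + £21,092.60 = £42,196.21

£42,196.21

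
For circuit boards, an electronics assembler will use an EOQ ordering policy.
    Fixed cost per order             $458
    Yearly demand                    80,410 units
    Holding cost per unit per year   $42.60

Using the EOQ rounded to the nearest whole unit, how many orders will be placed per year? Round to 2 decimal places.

61.15 orders per year

EOQ = √(2DS/H) = √(2 × 80,410 × 458 / 42.6)
    = √(1,729,003.76) ≈ 1,314.92 → Q = 1,315
Orders per year = D/Q = 80,410 / 1,315 = 61.148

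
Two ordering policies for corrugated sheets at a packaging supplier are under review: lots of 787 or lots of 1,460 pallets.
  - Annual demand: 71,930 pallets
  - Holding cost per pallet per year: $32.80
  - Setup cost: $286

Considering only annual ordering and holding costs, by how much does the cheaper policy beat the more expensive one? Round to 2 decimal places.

Annual cost at Q: ordering D·S/Q plus holding Q·H/2.
TC(787) = (71,930/787)×286 + (787/2)×32.8 = $39,046.55
TC(1,460) = (71,930/1,460)×286 + (1,460/2)×32.8 = $38,034.40
Cheaper: Q = 1,460.  Difference = $1,012.15

$1,012.15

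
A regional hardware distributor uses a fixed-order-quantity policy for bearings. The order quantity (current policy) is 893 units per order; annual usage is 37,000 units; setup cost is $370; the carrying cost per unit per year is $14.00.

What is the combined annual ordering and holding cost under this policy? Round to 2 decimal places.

$21,581.35

Ordering: D/Q × S = 37,000/893 × $370 = $15,330.35
Holding:  Q/2 × H = 893/2 × $14 = $6,251.00
Total = $15,330.35 + $6,251.00 = $21,581.35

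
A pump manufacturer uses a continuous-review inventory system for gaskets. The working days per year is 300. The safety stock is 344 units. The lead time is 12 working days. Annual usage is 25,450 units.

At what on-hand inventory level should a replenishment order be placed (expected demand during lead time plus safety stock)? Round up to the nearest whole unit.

Daily demand d = 25,450 / 300 = 84.833 units/day
Demand during lead time = 84.833 × 12 = 1,018.00
Reorder point = 1,018.00 + 344 = 1,362.00 → round up

1,362 units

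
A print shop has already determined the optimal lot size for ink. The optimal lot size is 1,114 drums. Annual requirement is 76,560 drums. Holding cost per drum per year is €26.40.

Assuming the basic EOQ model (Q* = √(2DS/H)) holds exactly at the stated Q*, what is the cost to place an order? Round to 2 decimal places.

EOQ relation: Q² = 2DS/H, so rearrange for the unknown.
S = Q²H / (2D) = 1,114² × 26.4 / (2 × 76,560) = 213.9648

€213.96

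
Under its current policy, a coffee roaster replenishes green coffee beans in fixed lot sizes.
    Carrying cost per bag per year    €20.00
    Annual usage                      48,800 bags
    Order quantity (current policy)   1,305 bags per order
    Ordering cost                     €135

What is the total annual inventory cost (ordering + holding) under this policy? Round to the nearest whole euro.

Ordering: D/Q × S = 48,800/1,305 × €135 = €5,048.28
Holding:  Q/2 × H = 1,305/2 × €20 = €13,050.00
Total = €5,048.28 + €13,050.00 = €18,098.28

€18,098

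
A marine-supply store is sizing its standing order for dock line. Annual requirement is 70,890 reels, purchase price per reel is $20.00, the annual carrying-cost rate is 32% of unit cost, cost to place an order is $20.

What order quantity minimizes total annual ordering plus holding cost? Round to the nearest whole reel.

666 reels

H = i·C = 0.32 × $20 = $6.4000 per reel-year
Q* = √(2·D·S / H) = √(2·70,890·20 / 6.4) = √443,062.5 ≈ 665.63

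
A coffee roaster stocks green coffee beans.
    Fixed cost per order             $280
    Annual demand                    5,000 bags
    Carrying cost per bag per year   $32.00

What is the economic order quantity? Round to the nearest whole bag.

Q* = √(2·D·S / H) = √(2·5,000·280 / 32) = √87,500.0 ≈ 295.80

296 bags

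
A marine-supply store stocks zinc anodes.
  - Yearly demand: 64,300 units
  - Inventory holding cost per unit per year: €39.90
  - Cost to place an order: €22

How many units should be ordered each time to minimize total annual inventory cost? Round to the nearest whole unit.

266 units

EOQ = √(2DS/H) = √(2 × 64,300 × 22 / 39.9)
    = √(70,907.27) ≈ 266.28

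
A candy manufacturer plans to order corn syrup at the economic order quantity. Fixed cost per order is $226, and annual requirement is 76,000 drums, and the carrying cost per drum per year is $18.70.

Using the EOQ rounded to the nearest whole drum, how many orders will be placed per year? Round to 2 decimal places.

56.09 orders per year

EOQ = √(2DS/H) = √(2 × 76,000 × 226 / 18.7)
    = √(1,837,005.35) ≈ 1,355.36 → Q = 1,355
N = D/Q = 76,000/1,355 ≈ 56.089 orders/yr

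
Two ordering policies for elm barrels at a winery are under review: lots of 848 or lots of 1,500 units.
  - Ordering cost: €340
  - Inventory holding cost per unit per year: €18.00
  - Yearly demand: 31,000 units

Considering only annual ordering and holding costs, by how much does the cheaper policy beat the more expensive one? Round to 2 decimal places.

For each Q, cost = (D/Q)·S + (Q/2)·H.
TC(848) = (31,000/848)×340 + (848/2)×18 = €20,061.25
TC(1,500) = (31,000/1,500)×340 + (1,500/2)×18 = €20,526.67
Lots of 848 are cheaper by €465.42.

€465.42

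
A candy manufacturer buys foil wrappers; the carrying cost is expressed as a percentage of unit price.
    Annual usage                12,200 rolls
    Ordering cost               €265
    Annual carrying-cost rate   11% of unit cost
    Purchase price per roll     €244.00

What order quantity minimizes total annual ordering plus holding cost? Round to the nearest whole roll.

491 rolls

H = i·C = 0.11 × €244 = €26.8400 per roll-year
Q* = √(2·D·S / H) = √(2·12,200·265 / 26.84) = √240,909.1 ≈ 490.82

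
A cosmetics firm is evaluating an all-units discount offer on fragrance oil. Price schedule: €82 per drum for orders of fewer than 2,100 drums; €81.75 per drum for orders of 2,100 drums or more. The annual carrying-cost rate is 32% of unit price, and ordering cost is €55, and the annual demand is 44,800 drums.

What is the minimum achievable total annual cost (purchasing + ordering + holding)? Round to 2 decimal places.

€3,684,971.49

H₁ = 32%×€82 = €26.2400;  H₂ = 32%×€81.75 = €26.1600
EOQ₁ = √(2×44,800×55/26.2400) = 433.36  (< 2,100, feasible at tier 1)
EOQ₂ = √(2×44,800×55/26.1600) = 434.03  (< 2,100 → use Q = 2,100 at tier-2 price)
TC(tier 1 (EOQ₁), Q≈433.4) = €3,684,971.49
TC(tier 2, Q≈2,100.0) = €3,691,041.33
Minimum at tier 1 (EOQ₁): €3,684,971.49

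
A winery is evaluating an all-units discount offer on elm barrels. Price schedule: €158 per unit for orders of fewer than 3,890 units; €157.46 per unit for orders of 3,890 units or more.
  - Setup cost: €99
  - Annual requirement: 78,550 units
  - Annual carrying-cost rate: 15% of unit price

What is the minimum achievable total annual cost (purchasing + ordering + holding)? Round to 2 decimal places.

€12,416,421.04

H₁ = 15%×€158 = €23.7000;  H₂ = 15%×€157.46 = €23.6190
EOQ₁ = √(2×78,550×99/23.7000) = 810.09  (< 3,890, feasible at tier 1)
EOQ₂ = √(2×78,550×99/23.6190) = 811.47  (< 3,890 → use Q = 3,890 at tier-2 price)
TC(tier 1 (EOQ₁), Q≈810.1) = €12,430,099.06
TC(tier 2, Q≈3,890.0) = €12,416,421.04
Minimum at tier 2: €12,416,421.04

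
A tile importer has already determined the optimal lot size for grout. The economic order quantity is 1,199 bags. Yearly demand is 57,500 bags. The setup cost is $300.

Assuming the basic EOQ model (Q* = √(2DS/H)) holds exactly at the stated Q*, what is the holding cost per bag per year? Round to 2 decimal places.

$24.00

From Q* = √(2DS/H) ⇒ Q*² = 2DS/H.
H = 2DS / Q² = 2 × 57,500 × 300 / 1,199² = 23.9983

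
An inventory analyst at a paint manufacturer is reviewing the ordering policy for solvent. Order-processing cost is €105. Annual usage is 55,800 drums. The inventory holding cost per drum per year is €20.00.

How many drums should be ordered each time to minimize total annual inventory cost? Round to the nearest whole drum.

765 drums

2DS/H = 2·55,800·105/20 = 585,900.00
EOQ = √585,900.00 ≈ 765.44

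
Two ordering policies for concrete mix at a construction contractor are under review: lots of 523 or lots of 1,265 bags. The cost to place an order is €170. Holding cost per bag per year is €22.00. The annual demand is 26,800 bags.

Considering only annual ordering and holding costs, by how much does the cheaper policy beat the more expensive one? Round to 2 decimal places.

€3,052.30

For each Q, cost = (D/Q)·S + (Q/2)·H.
TC(523) = (26,800/523)×170 + (523/2)×22 = €14,464.28
TC(1,265) = (26,800/1,265)×170 + (1,265/2)×22 = €17,516.58
|ΔTC| = |€14,464.28 − €17,516.58| = €3,052.30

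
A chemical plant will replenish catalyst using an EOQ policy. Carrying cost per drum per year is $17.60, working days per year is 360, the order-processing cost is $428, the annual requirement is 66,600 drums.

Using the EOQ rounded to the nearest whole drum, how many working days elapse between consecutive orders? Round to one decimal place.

9.7 days

Q* = √(2·D·S / H) = √(2·66,600·428 / 17.6) = √3,239,181.8 ≈ 1,799.77 → Q = 1,800 drums
Cycle time = (working days × Q)/D = (360 × 1,800) / 66,600 = 9.730 days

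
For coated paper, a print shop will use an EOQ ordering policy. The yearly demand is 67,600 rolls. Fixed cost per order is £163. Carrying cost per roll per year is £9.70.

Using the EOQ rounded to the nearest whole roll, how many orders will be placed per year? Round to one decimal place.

Q* = √(2·D·S / H) = √(2·67,600·163 / 9.7) = √2,271,917.5 ≈ 1,507.29 → Q = 1,507
Orders per year = D/Q = 67,600 / 1,507 = 44.857

44.9 orders per year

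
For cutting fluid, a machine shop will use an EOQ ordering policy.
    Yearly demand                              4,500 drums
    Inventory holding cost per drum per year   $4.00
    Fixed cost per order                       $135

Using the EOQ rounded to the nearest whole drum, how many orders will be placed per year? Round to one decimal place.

Optimal lot size Q* = (2 × 4,500 × $135 / $4)^½ ≈ 551.14 → Q = 551
Orders per year = D/Q = 4,500 / 551 = 8.167

8.2 orders per year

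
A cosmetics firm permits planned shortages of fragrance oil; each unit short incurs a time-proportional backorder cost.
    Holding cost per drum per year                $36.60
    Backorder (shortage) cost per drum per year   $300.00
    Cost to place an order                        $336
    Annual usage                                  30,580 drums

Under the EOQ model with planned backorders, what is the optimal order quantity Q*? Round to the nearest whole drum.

794 drums

Q* = √(2DS/H) · √((H + b)/b)
   = √(2 × 30,580 × 336 / 36.6) · √((36.6 + 300) / 300)
   = 749.312 × 1.0592 ≈ 793.71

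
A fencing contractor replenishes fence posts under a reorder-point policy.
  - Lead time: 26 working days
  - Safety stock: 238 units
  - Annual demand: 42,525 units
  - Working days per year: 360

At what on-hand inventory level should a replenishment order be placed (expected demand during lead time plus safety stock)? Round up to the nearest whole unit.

Daily demand d = 42,525 / 360 = 118.125 units/day
Demand during lead time = 118.125 × 26 = 3,071.25
Reorder point = 3,071.25 + 238 = 3,309.25 → round up

3,310 units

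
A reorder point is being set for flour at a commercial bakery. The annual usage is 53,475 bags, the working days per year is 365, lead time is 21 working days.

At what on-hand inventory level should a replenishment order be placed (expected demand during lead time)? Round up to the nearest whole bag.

Daily demand d = 53,475 / 365 = 146.507 bags/day
Demand during lead time = 146.507 × 21 = 3,076.64
Reorder point = 3,076.64 → round up

3,077 bags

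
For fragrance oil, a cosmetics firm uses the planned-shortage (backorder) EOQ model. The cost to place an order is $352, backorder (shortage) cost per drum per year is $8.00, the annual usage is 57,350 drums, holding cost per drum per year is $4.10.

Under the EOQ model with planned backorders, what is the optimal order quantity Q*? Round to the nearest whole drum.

Basic EOQ = √(2·57,350·352/4.1) = 3,138.059
Backorder adjustment √((H+b)/b) = √((4.1+8)/8) = 1.2298
Q* = 3,138.059 × 1.2298 ≈ 3,859.30

3,859 drums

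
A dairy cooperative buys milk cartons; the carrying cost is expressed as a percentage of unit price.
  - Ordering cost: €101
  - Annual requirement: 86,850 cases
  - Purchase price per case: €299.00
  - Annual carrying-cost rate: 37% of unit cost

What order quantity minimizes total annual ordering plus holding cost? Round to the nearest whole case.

Holding cost per case per year: H = 37% × €299 = €110.6300
2DS/H = 2·86,850·101/110.63 = 158,579.95
EOQ = √158,579.95 ≈ 398.22

398 cases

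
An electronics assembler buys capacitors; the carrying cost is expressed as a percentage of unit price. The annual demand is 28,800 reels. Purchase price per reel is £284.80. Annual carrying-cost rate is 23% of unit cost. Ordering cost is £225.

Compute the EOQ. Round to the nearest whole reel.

Holding cost per reel per year: H = 23% × £284.8 = £65.5040
2DS/H = 2·28,800·225/65.504 = 197,850.51
EOQ = √197,850.51 ≈ 444.80

445 reels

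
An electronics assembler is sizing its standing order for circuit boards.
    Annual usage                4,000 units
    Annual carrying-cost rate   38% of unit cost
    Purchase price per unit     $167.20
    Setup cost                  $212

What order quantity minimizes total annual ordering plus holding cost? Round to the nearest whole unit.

163 units

Carrying cost H = $167.2 × 38% = $63.5360/unit/yr
Q* = √(2·D·S / H) = √(2·4,000·212 / 63.536) = √26,693.5 ≈ 163.38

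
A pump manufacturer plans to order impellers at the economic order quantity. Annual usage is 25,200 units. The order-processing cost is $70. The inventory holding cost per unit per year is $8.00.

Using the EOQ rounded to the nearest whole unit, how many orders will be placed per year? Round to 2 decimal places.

37.95 orders per year

Q* = √(2·D·S / H) = √(2·25,200·70 / 8) = √441,000.0 ≈ 664.08 → Q = 664
N = D/Q = 25,200/664 ≈ 37.952 orders/yr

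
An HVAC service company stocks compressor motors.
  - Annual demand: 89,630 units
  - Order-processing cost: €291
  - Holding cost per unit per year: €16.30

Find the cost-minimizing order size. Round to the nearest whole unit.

EOQ = √(2DS/H) = √(2 × 89,630 × 291 / 16.3)
    = √(3,200,285.89) ≈ 1,788.93

1,789 units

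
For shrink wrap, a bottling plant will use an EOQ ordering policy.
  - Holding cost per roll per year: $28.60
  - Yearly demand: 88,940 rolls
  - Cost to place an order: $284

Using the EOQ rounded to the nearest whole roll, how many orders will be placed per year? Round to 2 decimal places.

EOQ = √(2DS/H) = √(2 × 88,940 × 284 / 28.6)
    = √(1,766,360.84) ≈ 1,329.05 → Q = 1,329
N = D/Q = 88,940/1,329 ≈ 66.922 orders/yr

66.92 orders per year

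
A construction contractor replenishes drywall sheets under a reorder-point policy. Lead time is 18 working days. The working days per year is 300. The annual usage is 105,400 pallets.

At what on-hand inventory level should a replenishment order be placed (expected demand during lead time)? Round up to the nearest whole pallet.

6,324 pallets

Daily demand d = 105,400 / 300 = 351.333 pallets/day
Demand during lead time = 351.333 × 18 = 6,324.00
Reorder point = 6,324.00 → round up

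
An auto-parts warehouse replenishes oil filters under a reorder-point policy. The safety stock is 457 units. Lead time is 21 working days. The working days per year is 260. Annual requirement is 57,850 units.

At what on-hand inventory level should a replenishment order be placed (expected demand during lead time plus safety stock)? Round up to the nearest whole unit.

5,130 units

Daily demand d = 57,850 / 260 = 222.500 units/day
Demand during lead time = 222.500 × 21 = 4,672.50
Reorder point = 4,672.50 + 457 = 5,129.50 → round up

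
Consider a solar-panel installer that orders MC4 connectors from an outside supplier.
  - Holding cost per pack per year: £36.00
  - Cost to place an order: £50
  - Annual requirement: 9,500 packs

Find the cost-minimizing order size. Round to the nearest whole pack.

162 packs

2DS/H = 2·9,500·50/36 = 26,388.89
EOQ = √26,388.89 ≈ 162.45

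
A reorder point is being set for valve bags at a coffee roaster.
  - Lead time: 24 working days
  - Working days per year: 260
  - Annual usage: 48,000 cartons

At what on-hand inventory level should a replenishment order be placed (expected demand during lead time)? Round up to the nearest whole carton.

4,431 cartons

Daily demand d = 48,000 / 260 = 184.615 cartons/day
Demand during lead time = 184.615 × 24 = 4,430.77
Reorder point = 4,430.77 → round up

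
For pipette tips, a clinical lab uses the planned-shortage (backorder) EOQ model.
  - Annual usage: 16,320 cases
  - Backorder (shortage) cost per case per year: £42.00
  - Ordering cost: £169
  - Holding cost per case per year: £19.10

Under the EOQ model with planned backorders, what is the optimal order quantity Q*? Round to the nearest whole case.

648 cases

Basic EOQ = √(2·16,320·169/19.1) = 537.405
Backorder adjustment √((H+b)/b) = √((19.1+42)/42) = 1.2061
Q* = 537.405 × 1.2061 ≈ 648.18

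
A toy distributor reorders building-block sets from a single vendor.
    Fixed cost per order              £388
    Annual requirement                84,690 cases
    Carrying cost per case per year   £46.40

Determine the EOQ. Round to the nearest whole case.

1,190 cases

Q* = √(2·D·S / H) = √(2·84,690·388 / 46.4) = √1,416,367.2 ≈ 1,190.11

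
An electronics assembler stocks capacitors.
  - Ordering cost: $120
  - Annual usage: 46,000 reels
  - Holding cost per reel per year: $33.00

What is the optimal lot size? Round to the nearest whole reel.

Optimal lot size Q* = (2 × 46,000 × $120 / $33)^½ ≈ 578.40

578 reels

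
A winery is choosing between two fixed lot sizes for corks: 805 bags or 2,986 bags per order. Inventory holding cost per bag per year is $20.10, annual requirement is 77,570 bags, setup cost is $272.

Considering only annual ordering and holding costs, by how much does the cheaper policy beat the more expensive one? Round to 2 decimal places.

For each Q, cost = (D/Q)·S + (Q/2)·H.
TC(805) = (77,570/805)×272 + (805/2)×20.1 = $34,300.24
TC(2,986) = (77,570/2,986)×272 + (2,986/2)×20.1 = $37,075.29
Lots of 805 are cheaper by $2,775.05.

$2,775.05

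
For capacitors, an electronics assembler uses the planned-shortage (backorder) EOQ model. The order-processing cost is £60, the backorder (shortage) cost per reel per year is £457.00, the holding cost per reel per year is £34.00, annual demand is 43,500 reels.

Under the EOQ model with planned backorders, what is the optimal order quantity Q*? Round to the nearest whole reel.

Q* = √(2DS/H) · √((H + b)/b)
   = √(2 × 43,500 × 60 / 34) · √((34 + 457) / 457)
   = 391.828 × 1.0365 ≈ 406.14

406 reels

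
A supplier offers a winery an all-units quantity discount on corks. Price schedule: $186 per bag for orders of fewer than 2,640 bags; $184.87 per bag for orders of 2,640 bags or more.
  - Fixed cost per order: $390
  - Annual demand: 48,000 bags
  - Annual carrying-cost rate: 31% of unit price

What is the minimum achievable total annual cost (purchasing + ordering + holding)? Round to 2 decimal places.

H₁ = 31%×$186 = $57.6600;  H₂ = 31%×$184.87 = $57.3097
EOQ₁ = √(2×48,000×390/57.6600) = 805.81  (< 2,640, feasible at tier 1)
EOQ₂ = √(2×48,000×390/57.3097) = 808.27  (< 2,640 → use Q = 2,640 at tier-2 price)
TC(tier 1 (EOQ₁), Q≈805.8) = $8,974,462.79
TC(tier 2, Q≈2,640.0) = $8,956,499.71
Minimum at tier 2: $8,956,499.71

$8,956,499.71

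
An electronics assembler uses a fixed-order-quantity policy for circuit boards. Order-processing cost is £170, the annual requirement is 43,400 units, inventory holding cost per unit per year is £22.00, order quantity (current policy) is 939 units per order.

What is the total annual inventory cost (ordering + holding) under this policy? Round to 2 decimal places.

Ordering: D/Q × S = 43,400/939 × £170 = £7,857.29
Holding:  Q/2 × H = 939/2 × £22 = £10,329.00
Total = £7,857.29 + £10,329.00 = £18,186.29

£18,186.29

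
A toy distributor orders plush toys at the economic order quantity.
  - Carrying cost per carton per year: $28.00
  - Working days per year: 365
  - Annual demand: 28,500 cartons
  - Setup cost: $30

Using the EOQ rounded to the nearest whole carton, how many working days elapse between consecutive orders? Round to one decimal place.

3.2 days

Optimal lot size Q* = (2 × 28,500 × $30 / $28)^½ ≈ 247.13 → Q = 247 cartons
Days between orders = 365 / (D/Q) = 365 / 115.385 ≈ 3.163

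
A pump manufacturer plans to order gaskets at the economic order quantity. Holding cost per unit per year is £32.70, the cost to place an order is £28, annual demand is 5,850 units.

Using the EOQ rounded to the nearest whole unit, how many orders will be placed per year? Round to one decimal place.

58.5 orders per year

Optimal lot size Q* = (2 × 5,850 × £28 / £32.7)^½ ≈ 100.09 → Q = 100
Orders per year = D/Q = 5,850 / 100 = 58.500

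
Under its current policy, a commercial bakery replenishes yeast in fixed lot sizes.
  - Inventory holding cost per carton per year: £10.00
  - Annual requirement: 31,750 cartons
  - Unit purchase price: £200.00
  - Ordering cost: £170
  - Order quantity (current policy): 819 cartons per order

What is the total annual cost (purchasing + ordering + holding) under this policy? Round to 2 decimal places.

Orders/yr = 31,750/819 = 38.767; ordering cost = 38.767 × £170 = £6,590.35
Average inventory = 819/2 = 409.5; holding cost = 409.5 × £10 = £4,095.00
Purchase cost = D·C = 31,750 × 200 = £6,350,000.00
Total = £6,590.35 + £4,095.00 + £6,350,000.00 = £6,360,685.35

£6,360,685.35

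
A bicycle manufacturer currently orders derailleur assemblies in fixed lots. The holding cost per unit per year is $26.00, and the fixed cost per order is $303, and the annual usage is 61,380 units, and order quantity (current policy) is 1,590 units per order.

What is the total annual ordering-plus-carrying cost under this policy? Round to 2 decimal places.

Orders/yr = 61,380/1,590 = 38.604; ordering cost = 38.604 × $303 = $11,696.94
Average inventory = 1,590/2 = 795; holding cost = 795 × $26 = $20,670.00
Total = $11,696.94 + $20,670.00 = $32,366.94

$32,366.94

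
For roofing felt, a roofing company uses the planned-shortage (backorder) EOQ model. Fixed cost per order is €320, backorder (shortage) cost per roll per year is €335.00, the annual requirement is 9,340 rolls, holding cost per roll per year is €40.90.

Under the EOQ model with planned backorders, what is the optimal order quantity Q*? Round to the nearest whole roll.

405 rolls

Q* = √(2DS/H) · √((H + b)/b)
   = √(2 × 9,340 × 320 / 40.9) · √((40.9 + 335) / 335)
   = 382.298 × 1.0593 ≈ 404.96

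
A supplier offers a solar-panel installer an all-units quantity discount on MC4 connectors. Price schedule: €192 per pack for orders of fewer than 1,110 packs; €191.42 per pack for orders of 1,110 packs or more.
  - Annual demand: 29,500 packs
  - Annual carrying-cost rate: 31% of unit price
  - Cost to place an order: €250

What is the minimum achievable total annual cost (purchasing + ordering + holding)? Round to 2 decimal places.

H₁ = 31%×€192 = €59.5200;  H₂ = 31%×€191.42 = €59.3402
EOQ₁ = √(2×29,500×250/59.5200) = 497.81  (< 1,110, feasible at tier 1)
EOQ₂ = √(2×29,500×250/59.3402) = 498.56  (< 1,110 → use Q = 1,110 at tier-2 price)
TC(tier 1 (EOQ₁), Q≈497.8) = €5,693,629.71
TC(tier 2, Q≈1,110.0) = €5,686,467.96
Minimum at tier 2: €5,686,467.96

€5,686,467.96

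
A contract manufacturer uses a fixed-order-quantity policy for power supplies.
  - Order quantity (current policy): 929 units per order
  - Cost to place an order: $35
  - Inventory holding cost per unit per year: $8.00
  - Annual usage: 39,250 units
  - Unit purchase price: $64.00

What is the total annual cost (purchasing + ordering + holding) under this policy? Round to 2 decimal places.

$2,517,194.74

Ordering: D/Q × S = 39,250/929 × $35 = $1,478.74
Holding:  Q/2 × H = 929/2 × $8 = $3,716.00
Purchase cost = D·C = 39,250 × 64 = $2,512,000.00
Total = $1,478.74 + $3,716.00 + $2,512,000.00 = $2,517,194.74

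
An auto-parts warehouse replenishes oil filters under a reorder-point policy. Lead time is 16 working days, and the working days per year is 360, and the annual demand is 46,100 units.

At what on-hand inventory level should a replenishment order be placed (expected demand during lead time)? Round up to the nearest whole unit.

2,049 units

Daily demand d = 46,100 / 360 = 128.056 units/day
Demand during lead time = 128.056 × 16 = 2,048.89
Reorder point = 2,048.89 → round up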